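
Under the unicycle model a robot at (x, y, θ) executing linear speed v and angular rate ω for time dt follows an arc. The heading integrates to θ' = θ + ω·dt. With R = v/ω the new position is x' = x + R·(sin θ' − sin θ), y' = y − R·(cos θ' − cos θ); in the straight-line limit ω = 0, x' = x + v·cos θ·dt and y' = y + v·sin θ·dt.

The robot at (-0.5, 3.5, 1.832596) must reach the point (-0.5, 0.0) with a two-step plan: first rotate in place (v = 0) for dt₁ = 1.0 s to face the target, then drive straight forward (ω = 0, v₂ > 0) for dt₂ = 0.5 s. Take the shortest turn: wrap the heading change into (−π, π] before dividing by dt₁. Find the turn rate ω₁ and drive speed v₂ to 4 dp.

ω₁ = 2.8798, v₂ = 7.0000

heading to target = atan2(0−3.5, -0.5−-0.5) = -1.5708
Δθ = wrap(-1.5708 − 1.8326) = 2.8798; ω₁ = Δθ/dt₁ = 2.8798
distance = √((-0.5−-0.5)² + (0−3.5)²) = 3.5000; v₂ = distance/dt₂ = 7.0000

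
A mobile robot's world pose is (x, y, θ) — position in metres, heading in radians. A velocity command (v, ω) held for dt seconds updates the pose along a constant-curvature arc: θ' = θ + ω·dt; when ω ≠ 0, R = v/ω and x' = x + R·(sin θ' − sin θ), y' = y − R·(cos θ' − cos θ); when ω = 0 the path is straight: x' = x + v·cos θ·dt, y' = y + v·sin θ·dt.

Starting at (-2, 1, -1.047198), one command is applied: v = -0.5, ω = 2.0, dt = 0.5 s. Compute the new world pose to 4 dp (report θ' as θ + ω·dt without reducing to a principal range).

(-2.2047, 1.1247, -0.0472)

θ' = -1.0472 + 2.0·0.5 = -0.0472
R = v/ω = -0.5/2.0 = -0.2500
x' = -2 + -0.2500·(sin -0.0472 − sin -1.0472) = -2.2047
y' = 1 − -0.2500·(cos -0.0472 − cos -1.0472) = 1.1247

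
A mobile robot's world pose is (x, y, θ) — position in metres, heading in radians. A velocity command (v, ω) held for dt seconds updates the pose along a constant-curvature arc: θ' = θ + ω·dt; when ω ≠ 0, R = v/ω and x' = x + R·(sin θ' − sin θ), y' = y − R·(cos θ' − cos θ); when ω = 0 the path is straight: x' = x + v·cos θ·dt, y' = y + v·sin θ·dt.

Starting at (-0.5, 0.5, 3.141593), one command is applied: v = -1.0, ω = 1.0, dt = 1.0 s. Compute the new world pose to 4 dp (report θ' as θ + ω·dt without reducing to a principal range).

θ' = 3.1416 + 1.0·1.0 = 4.1416
R = v/ω = -1.0/1.0 = -1.0000
x' = -0.5 + -1.0000·(sin 4.1416 − sin 3.1416) = 0.3415
y' = 0.5 − -1.0000·(cos 4.1416 − cos 3.1416) = 0.9597

(0.3415, 0.9597, 4.1416)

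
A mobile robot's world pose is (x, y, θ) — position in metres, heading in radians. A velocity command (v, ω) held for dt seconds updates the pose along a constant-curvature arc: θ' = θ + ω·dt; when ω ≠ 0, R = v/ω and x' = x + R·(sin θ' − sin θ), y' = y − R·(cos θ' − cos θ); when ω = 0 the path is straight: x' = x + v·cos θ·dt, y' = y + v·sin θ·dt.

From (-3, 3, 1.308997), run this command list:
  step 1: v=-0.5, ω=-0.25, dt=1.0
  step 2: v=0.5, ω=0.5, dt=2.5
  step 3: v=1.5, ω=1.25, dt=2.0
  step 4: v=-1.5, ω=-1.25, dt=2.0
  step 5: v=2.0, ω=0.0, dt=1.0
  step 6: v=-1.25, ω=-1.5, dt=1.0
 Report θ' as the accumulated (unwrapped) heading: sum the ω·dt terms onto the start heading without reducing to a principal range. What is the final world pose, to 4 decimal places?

step 1: θ'=1.0590 (R=2.0000) → pose (-3.1881, 2.5381, 1.0590)
step 2: θ'=2.3090 (R=1.0000) → pose (-3.3203, 3.7008, 2.3090)
step 3: θ'=4.8090 (R=1.2000) → pose (-5.4023, 2.7776, 4.8090)
step 4: θ'=2.3090 (R=1.2000) → pose (-3.3203, 3.7008, 2.3090)
step 5: θ'=2.3090 (straight) → pose (-4.6662, 5.1802, 2.3090)
step 6: θ'=0.8090 (R=0.8333) → pose (-4.6796, 4.0442, 0.8090)

(-4.6796, 4.0442, 0.8090)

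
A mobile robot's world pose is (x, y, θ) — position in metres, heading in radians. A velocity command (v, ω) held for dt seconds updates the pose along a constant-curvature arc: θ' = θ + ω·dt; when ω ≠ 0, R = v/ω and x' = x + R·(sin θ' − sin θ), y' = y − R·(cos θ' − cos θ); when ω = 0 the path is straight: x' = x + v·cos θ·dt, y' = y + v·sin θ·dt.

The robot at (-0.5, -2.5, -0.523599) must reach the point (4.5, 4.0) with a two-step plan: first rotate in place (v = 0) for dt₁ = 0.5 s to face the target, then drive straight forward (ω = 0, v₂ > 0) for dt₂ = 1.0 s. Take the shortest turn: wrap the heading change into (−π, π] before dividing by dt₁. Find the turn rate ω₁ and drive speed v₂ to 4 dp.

ω₁ = 2.8774, v₂ = 8.2006

heading to target = atan2(4−-2.5, 4.5−-0.5) = 0.9151
Δθ = wrap(0.9151 − -0.5236) = 1.4387; ω₁ = Δθ/dt₁ = 2.8774
distance = √((4.5−-0.5)² + (4−-2.5)²) = 8.2006; v₂ = distance/dt₂ = 8.2006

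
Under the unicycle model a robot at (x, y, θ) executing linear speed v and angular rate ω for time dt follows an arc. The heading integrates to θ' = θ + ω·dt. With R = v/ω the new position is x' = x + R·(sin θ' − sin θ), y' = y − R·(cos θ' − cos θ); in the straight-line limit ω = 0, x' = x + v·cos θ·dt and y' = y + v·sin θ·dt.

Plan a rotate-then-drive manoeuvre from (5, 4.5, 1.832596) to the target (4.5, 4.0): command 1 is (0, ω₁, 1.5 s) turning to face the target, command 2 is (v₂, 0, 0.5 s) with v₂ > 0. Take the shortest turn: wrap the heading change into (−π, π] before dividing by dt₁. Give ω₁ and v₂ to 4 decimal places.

ω₁ = 1.3963, v₂ = 1.4142

heading to target = atan2(4−4.5, 4.5−5) = -2.3562
Δθ = wrap(-2.3562 − 1.8326) = 2.0944; ω₁ = Δθ/dt₁ = 1.3963
distance = √((4.5−5)² + (4−4.5)²) = 0.7071; v₂ = distance/dt₂ = 1.4142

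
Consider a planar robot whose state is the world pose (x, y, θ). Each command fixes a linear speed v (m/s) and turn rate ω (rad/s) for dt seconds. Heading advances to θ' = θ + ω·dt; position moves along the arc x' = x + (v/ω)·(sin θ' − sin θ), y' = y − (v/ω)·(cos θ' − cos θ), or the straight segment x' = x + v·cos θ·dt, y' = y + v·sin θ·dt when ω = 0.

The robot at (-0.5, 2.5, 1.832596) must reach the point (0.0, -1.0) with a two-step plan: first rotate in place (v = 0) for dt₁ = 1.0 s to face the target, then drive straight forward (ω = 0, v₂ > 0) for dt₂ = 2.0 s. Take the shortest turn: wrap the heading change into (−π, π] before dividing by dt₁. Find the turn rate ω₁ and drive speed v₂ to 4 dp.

ω₁ = 3.0217, v₂ = 1.7678

heading to target = atan2(-1−2.5, 0−-0.5) = -1.4289
Δθ = wrap(-1.4289 − 1.8326) = 3.0217; ω₁ = Δθ/dt₁ = 3.0217
distance = √((0−-0.5)² + (-1−2.5)²) = 3.5355; v₂ = distance/dt₂ = 1.7678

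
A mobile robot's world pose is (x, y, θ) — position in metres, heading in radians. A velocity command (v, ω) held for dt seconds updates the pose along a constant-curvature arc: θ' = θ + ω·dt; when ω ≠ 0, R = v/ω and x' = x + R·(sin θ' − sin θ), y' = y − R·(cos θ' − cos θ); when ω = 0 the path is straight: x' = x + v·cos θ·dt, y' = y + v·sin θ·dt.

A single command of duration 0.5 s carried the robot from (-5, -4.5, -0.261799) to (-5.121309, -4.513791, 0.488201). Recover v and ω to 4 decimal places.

Δθ = 0.488201 − -0.261799 = 0.750000
ω = Δθ/dt = 0.750000/0.5 = 1.5000
R = Δx/(sin θ' − sin θ) = -0.1667
v = R·ω = -0.1667·1.5000 = -0.2500

v = -0.2500, ω = 1.5000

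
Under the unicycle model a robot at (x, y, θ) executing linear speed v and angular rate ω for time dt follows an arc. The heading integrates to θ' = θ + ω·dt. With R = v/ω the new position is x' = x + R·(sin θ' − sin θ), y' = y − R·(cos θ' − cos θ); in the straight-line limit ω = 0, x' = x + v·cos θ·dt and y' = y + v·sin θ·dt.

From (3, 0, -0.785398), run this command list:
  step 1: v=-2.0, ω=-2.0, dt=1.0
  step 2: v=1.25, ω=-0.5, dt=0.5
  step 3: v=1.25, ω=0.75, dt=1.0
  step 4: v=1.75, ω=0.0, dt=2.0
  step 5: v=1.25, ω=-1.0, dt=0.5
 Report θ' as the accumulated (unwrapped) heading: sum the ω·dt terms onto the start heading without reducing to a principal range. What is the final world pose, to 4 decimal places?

(-1.1326, -2.0597, -2.7854)

step 1: θ'=-2.7854 (R=1.0000) → pose (3.3584, 1.6443, -2.7854)
step 2: θ'=-3.0354 (R=-2.5000) → pose (2.7516, 1.5015, -3.0354)
step 3: θ'=-2.2854 (R=1.6667) → pose (1.6693, 0.9364, -2.2854)
step 4: θ'=-2.2854 (straight) → pose (-0.6243, -1.7073, -2.2854)
step 5: θ'=-2.7854 (R=-1.2500) → pose (-1.1326, -2.0597, -2.7854)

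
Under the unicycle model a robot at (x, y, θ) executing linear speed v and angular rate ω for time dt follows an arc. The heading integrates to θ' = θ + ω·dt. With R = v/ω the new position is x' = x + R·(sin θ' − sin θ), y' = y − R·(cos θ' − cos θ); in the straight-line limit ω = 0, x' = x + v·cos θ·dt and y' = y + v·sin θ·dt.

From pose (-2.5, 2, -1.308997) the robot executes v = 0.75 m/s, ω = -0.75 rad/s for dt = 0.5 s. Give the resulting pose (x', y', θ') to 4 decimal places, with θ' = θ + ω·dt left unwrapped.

θ' = -1.3090 + -0.75·0.5 = -1.6840
R = v/ω = 0.75/-0.75 = -1.0000
x' = -2.5 + -1.0000·(sin -1.6840 − sin -1.3090) = -2.4723
y' = 2 − -1.0000·(cos -1.6840 − cos -1.3090) = 1.6282

(-2.4723, 1.6282, -1.6840)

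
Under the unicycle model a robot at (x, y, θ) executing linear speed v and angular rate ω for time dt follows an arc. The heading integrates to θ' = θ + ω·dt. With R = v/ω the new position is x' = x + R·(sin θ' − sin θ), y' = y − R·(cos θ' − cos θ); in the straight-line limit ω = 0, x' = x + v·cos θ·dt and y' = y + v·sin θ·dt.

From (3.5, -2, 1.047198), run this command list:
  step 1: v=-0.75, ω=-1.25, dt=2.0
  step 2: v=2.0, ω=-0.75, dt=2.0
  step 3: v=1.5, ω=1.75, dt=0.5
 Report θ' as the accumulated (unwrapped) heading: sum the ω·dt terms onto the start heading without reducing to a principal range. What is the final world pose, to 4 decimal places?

(-0.3516, -5.1296, -2.0778)

step 1: θ'=-1.4528 (R=0.6000) → pose (2.3846, -1.7706, -1.4528)
step 2: θ'=-2.9528 (R=-2.6667) → pose (0.2369, -4.7038, -2.9528)
step 3: θ'=-2.0778 (R=0.8571) → pose (-0.3516, -5.1296, -2.0778)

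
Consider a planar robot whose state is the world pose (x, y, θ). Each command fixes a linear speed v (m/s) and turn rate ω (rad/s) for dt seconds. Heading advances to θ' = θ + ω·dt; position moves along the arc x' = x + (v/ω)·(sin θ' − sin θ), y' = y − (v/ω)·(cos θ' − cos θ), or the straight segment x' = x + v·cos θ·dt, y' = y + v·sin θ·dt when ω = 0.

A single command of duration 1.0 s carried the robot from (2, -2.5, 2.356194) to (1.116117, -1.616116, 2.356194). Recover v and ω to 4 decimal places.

Δθ = 2.356194 − 2.356194 = 0.000000
ω = Δθ/dt = 0.000000/1.0 = 0.0000
ω = 0 → v = (Δx·cos θ + Δy·sin θ)/dt = 1.2500

v = 1.2500, ω = 0.0000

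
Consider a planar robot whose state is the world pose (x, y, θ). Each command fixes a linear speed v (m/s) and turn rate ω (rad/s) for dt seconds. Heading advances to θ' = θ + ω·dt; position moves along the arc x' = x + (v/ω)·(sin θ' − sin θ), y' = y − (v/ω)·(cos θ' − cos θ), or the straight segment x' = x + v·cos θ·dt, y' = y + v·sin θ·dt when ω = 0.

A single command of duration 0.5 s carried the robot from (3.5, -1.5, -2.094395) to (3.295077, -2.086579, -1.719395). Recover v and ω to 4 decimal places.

Δθ = -1.719395 − -2.094395 = 0.375000
ω = Δθ/dt = 0.375000/0.5 = 0.7500
R = −Δy/(cos θ' − cos θ) = 1.6667
v = R·ω = 1.6667·0.7500 = 1.2500

v = 1.2500, ω = 0.7500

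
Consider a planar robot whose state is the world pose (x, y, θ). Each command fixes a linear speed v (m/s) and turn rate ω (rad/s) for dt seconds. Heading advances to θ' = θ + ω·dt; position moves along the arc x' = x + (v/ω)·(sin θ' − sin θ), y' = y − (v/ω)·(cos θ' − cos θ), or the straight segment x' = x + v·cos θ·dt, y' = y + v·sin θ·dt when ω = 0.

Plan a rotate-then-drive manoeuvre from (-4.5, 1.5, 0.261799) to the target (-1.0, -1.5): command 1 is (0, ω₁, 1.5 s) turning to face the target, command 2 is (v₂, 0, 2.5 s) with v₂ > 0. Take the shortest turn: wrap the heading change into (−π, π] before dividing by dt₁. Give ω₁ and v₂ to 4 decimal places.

ω₁ = -0.6470, v₂ = 1.8439

heading to target = atan2(-1.5−1.5, -1−-4.5) = -0.7086
Δθ = wrap(-0.7086 − 0.2618) = -0.9704; ω₁ = Δθ/dt₁ = -0.6470
distance = √((-1−-4.5)² + (-1.5−1.5)²) = 4.6098; v₂ = distance/dt₂ = 1.8439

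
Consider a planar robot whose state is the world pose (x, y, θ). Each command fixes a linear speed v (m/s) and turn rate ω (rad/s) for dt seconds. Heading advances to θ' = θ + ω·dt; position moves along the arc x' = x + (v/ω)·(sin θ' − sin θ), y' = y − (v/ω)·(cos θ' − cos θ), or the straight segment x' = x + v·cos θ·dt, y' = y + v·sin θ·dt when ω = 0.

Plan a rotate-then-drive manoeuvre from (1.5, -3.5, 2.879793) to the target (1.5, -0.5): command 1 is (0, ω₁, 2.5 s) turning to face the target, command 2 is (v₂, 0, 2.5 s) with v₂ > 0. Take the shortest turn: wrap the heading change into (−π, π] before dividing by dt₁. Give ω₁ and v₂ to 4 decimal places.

heading to target = atan2(-0.5−-3.5, 1.5−1.5) = 1.5708
Δθ = wrap(1.5708 − 2.8798) = -1.3090; ω₁ = Δθ/dt₁ = -0.5236
distance = √((1.5−1.5)² + (-0.5−-3.5)²) = 3.0000; v₂ = distance/dt₂ = 1.2000

ω₁ = -0.5236, v₂ = 1.2000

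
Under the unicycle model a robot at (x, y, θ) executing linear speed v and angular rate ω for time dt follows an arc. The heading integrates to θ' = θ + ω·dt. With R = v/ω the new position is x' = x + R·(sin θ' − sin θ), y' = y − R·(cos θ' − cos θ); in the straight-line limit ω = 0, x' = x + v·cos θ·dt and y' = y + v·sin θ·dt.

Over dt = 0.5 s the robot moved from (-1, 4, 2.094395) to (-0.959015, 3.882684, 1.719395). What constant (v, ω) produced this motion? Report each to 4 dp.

Δθ = 1.719395 − 2.094395 = -0.375000
ω = Δθ/dt = -0.375000/0.5 = -0.7500
R = −Δy/(cos θ' − cos θ) = 0.3333
v = R·ω = 0.3333·-0.7500 = -0.2500

v = -0.2500, ω = -0.7500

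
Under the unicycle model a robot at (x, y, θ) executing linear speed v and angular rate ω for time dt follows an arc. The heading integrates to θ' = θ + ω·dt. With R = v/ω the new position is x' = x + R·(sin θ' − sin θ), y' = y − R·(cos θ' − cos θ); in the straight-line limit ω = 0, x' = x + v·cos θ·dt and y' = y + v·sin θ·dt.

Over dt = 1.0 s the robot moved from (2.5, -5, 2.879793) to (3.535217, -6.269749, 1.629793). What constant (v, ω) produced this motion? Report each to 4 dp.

Δθ = 1.629793 − 2.879793 = -1.250000
ω = Δθ/dt = -1.250000/1.0 = -1.2500
R = −Δy/(cos θ' − cos θ) = 1.4000
v = R·ω = 1.4000·-1.2500 = -1.7500

v = -1.7500, ω = -1.2500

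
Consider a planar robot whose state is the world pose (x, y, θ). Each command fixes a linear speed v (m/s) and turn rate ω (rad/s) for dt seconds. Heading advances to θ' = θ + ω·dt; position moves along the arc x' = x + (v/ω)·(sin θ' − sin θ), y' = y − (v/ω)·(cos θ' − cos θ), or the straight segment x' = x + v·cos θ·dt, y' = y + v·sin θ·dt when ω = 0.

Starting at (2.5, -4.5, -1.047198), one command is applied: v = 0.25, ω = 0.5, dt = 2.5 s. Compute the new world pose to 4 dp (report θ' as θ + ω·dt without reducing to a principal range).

θ' = -1.0472 + 0.5·2.5 = 0.2028
R = v/ω = 0.25/0.5 = 0.5000
x' = 2.5 + 0.5000·(sin 0.2028 − sin -1.0472) = 3.0337
y' = -4.5 − 0.5000·(cos 0.2028 − cos -1.0472) = -4.7398

(3.0337, -4.7398, 0.2028)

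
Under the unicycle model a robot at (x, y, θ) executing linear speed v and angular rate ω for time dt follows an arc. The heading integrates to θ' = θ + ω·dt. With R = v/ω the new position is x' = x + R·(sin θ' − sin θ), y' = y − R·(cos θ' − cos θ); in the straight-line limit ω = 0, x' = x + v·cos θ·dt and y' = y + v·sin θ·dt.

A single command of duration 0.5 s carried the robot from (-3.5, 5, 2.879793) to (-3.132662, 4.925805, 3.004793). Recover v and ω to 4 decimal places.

Δθ = 3.004793 − 2.879793 = 0.125000
ω = Δθ/dt = 0.125000/0.5 = 0.2500
R = Δx/(sin θ' − sin θ) = -3.0000
v = R·ω = -3.0000·0.2500 = -0.7500

v = -0.7500, ω = 0.2500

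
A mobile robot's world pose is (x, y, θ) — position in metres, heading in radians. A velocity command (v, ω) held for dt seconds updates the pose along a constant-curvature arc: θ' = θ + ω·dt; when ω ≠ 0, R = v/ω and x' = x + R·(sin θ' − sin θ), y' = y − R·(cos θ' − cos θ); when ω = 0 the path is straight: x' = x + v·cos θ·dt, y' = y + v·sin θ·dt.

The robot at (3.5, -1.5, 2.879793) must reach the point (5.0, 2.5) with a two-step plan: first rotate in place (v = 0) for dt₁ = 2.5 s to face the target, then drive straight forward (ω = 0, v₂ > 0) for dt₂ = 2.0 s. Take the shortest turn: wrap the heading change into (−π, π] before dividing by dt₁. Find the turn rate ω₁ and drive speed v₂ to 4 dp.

ω₁ = -0.6671, v₂ = 2.1360

heading to target = atan2(2.5−-1.5, 5−3.5) = 1.2120
Δθ = wrap(1.2120 − 2.8798) = -1.6678; ω₁ = Δθ/dt₁ = -0.6671
distance = √((5−3.5)² + (2.5−-1.5)²) = 4.2720; v₂ = distance/dt₂ = 2.1360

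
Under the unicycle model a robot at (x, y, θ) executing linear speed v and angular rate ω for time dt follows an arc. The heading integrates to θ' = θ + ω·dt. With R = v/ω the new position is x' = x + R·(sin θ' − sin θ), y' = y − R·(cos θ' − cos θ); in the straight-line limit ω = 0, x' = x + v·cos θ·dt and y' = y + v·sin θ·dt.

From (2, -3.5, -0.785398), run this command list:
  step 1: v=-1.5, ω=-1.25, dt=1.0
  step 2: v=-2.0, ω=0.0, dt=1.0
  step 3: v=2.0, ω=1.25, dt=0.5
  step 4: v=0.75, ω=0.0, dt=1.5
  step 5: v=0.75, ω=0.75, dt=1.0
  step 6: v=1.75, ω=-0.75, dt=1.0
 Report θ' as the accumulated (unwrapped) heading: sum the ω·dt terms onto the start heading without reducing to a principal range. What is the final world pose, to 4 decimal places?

(3.9482, -4.5089, -1.4104)

step 1: θ'=-2.0354 (R=1.2000) → pose (1.7757, -2.1138, -2.0354)
step 2: θ'=-2.0354 (straight) → pose (2.6719, -0.3258, -2.0354)
step 3: θ'=-1.4104 (R=1.6000) → pose (2.5228, -1.2982, -1.4104)
step 4: θ'=-1.4104 (straight) → pose (2.7025, -2.4088, -1.4104)
step 5: θ'=-0.6604 (R=1.0000) → pose (3.0762, -3.0388, -0.6604)
step 6: θ'=-1.4104 (R=-2.3333) → pose (3.9482, -4.5089, -1.4104)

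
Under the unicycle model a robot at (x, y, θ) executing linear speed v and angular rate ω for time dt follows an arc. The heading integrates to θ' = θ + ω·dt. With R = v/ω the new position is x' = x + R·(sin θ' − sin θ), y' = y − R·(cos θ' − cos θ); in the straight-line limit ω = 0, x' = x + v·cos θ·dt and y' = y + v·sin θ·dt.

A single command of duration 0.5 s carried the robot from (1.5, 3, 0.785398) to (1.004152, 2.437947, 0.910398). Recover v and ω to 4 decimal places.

Δθ = 0.910398 − 0.785398 = 0.125000
ω = Δθ/dt = 0.125000/0.5 = 0.2500
R = −Δy/(cos θ' − cos θ) = -6.0000
v = R·ω = -6.0000·0.2500 = -1.5000

v = -1.5000, ω = 0.2500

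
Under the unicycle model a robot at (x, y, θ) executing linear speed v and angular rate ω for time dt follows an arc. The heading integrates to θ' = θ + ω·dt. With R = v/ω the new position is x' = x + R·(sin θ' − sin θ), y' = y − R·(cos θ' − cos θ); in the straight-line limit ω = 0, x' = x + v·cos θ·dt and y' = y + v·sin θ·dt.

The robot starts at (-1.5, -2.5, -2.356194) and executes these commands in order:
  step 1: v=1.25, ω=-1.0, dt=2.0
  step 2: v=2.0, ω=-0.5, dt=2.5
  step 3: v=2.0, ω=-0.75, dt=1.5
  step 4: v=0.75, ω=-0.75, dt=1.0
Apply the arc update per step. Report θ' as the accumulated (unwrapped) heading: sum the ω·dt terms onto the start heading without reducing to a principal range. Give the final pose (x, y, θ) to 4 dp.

(1.0115, 2.2485, -7.4812)

step 1: θ'=-4.3562 (R=-1.2500) → pose (-3.5554, -2.0520, -4.3562)
step 2: θ'=-5.6062 (R=-4.0000) → pose (-2.3123, 2.4607, -5.6062)
step 3: θ'=-6.7312 (R=-2.6667) → pose (0.5134, 2.7856, -6.7312)
step 4: θ'=-7.4812 (R=-1.0000) → pose (1.0115, 2.2485, -7.4812)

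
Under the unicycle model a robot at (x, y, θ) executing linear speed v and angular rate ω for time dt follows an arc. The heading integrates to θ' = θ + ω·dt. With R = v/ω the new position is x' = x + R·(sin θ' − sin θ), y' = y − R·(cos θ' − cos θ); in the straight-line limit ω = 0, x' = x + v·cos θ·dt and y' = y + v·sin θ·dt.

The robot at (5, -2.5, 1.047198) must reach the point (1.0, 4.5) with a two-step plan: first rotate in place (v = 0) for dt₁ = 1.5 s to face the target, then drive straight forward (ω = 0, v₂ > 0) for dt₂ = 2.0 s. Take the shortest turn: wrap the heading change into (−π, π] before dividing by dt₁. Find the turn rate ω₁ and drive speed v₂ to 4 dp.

heading to target = atan2(4.5−-2.5, 1−5) = 2.0899
Δθ = wrap(2.0899 − 1.0472) = 1.0427; ω₁ = Δθ/dt₁ = 0.6952
distance = √((1−5)² + (4.5−-2.5)²) = 8.0623; v₂ = distance/dt₂ = 4.0311

ω₁ = 0.6952, v₂ = 4.0311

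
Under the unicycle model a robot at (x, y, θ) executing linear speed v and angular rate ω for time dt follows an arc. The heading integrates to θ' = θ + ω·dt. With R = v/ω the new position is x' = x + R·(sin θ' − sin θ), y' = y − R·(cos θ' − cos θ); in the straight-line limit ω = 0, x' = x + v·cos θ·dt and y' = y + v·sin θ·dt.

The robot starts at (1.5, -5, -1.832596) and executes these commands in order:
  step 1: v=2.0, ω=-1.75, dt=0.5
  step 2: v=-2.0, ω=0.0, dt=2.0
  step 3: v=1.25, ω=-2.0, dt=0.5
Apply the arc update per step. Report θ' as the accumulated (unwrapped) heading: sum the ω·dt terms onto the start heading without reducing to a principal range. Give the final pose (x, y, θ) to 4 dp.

step 1: θ'=-2.7076 (R=-1.1429) → pose (0.8767, -5.7411, -2.7076)
step 2: θ'=-2.7076 (straight) → pose (4.5058, -4.0591, -2.7076)
step 3: θ'=-3.7076 (R=-0.6250) → pose (3.9078, -4.0196, -3.7076)

(3.9078, -4.0196, -3.7076)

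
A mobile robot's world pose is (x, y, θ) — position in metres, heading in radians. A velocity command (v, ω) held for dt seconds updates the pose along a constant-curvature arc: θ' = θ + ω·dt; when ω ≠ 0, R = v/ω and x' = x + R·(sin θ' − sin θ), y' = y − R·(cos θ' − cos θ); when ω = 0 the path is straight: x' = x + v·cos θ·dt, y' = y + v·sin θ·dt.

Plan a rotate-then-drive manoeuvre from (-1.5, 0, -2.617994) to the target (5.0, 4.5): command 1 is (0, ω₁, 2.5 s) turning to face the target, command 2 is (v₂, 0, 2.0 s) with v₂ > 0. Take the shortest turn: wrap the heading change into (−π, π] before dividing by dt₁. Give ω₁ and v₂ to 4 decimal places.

ω₁ = -1.2239, v₂ = 3.9528

heading to target = atan2(4.5−0, 5−-1.5) = 0.6055
Δθ = wrap(0.6055 − -2.6180) = -3.0596; ω₁ = Δθ/dt₁ = -1.2239
distance = √((5−-1.5)² + (4.5−0)²) = 7.9057; v₂ = distance/dt₂ = 3.9528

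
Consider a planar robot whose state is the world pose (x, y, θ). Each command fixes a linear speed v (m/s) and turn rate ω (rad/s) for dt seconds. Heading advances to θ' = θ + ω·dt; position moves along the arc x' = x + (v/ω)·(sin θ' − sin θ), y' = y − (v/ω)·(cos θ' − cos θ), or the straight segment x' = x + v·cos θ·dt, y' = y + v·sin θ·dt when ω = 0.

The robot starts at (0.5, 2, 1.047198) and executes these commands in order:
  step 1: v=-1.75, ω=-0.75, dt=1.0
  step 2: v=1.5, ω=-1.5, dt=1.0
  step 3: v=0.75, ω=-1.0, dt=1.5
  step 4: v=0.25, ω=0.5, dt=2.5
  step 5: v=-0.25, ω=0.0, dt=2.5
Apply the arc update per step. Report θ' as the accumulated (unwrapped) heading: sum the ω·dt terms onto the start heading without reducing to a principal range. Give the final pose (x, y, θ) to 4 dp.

(-0.3504, -0.5004, -1.4528)

step 1: θ'=0.2972 (R=2.3333) → pose (-0.8374, 0.9356, 0.2972)
step 2: θ'=-1.2028 (R=-1.0000) → pose (0.3885, 0.3392, -1.2028)
step 3: θ'=-2.7028 (R=-0.7500) → pose (0.0073, -0.6096, -2.7028)
step 4: θ'=-1.4528 (R=0.5000) → pose (-0.2768, -1.1210, -1.4528)
step 5: θ'=-1.4528 (straight) → pose (-0.3504, -0.5004, -1.4528)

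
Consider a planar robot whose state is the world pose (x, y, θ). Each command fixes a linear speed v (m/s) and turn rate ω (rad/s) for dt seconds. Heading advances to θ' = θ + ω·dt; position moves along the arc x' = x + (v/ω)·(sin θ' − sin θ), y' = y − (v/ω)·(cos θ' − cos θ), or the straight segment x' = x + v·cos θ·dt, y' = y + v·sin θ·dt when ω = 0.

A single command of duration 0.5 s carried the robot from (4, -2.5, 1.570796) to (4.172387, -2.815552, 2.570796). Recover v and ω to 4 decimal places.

v = -0.7500, ω = 2.0000

Δθ = 2.570796 − 1.570796 = 1.000000
ω = Δθ/dt = 1.000000/0.5 = 2.0000
R = −Δy/(cos θ' − cos θ) = -0.3750
v = R·ω = -0.3750·2.0000 = -0.7500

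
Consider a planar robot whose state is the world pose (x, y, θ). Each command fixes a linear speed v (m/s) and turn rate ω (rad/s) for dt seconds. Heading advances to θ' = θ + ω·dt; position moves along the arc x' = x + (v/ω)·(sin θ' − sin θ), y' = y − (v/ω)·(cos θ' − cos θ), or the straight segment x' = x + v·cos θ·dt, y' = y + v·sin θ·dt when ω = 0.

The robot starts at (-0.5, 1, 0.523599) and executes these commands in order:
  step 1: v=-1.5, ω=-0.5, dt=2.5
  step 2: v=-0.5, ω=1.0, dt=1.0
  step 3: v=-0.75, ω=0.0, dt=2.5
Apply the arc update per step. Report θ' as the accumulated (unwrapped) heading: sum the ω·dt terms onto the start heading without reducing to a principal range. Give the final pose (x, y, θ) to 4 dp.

step 1: θ'=-0.7264 (R=3.0000) → pose (-3.9926, 1.3554, -0.7264)
step 2: θ'=0.2736 (R=-0.5000) → pose (-4.4597, 1.4630, 0.2736)
step 3: θ'=0.2736 (straight) → pose (-6.2650, 0.9564, 0.2736)

(-6.2650, 0.9564, 0.2736)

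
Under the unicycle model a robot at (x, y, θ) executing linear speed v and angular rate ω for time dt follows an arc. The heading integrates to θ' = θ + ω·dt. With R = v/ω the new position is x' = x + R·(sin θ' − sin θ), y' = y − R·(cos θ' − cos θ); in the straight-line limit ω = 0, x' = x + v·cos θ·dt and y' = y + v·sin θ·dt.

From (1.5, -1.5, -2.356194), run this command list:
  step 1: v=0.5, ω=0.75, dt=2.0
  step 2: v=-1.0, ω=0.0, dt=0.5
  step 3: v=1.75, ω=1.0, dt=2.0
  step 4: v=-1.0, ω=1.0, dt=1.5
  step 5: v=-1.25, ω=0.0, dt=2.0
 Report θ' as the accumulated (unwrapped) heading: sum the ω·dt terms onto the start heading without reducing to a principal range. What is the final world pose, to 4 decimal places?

step 1: θ'=-0.8562 (R=0.6667) → pose (1.4678, -2.4083, -0.8562)
step 2: θ'=-0.8562 (straight) → pose (1.1402, -2.0306, -0.8562)
step 3: θ'=1.1438 (R=1.7500) → pose (4.0549, -1.6085, 1.1438)
step 4: θ'=2.6438 (R=-1.0000) → pose (4.4877, -2.9013, 2.6438)
step 5: θ'=2.6438 (straight) → pose (6.6843, -4.0950, 2.6438)

(6.6843, -4.0950, 2.6438)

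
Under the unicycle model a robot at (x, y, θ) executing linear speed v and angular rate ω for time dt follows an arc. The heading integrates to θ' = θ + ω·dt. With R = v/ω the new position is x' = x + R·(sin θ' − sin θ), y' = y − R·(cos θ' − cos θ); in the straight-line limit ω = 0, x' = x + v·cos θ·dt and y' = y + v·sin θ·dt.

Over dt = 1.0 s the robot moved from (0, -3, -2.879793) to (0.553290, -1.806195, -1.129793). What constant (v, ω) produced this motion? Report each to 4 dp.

Δθ = -1.129793 − -2.879793 = 1.750000
ω = Δθ/dt = 1.750000/1.0 = 1.7500
R = −Δy/(cos θ' − cos θ) = -0.8571
v = R·ω = -0.8571·1.7500 = -1.5000

v = -1.5000, ω = 1.7500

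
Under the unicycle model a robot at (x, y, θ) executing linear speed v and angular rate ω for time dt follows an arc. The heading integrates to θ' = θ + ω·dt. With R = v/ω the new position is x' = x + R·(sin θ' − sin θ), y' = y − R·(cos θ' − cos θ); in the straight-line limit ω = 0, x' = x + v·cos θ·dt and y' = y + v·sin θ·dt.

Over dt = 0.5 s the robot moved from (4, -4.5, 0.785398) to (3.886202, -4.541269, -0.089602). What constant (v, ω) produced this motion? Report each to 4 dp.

v = -0.2500, ω = -1.7500

Δθ = -0.089602 − 0.785398 = -0.875000
ω = Δθ/dt = -0.875000/0.5 = -1.7500
R = Δx/(sin θ' − sin θ) = 0.1429
v = R·ω = 0.1429·-1.7500 = -0.2500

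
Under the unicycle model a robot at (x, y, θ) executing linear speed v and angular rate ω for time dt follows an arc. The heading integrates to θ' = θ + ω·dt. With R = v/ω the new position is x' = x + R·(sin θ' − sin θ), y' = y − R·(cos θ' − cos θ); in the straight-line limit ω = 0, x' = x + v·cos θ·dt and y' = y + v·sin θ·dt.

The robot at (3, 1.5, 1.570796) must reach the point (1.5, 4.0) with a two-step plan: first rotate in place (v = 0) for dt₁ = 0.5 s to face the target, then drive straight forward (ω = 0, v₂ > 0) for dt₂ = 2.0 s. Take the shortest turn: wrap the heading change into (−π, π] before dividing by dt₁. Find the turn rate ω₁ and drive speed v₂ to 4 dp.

heading to target = atan2(4−1.5, 1.5−3) = 2.1112
Δθ = wrap(2.1112 − 1.5708) = 0.5404; ω₁ = Δθ/dt₁ = 1.0808
distance = √((1.5−3)² + (4−1.5)²) = 2.9155; v₂ = distance/dt₂ = 1.4577

ω₁ = 1.0808, v₂ = 1.4577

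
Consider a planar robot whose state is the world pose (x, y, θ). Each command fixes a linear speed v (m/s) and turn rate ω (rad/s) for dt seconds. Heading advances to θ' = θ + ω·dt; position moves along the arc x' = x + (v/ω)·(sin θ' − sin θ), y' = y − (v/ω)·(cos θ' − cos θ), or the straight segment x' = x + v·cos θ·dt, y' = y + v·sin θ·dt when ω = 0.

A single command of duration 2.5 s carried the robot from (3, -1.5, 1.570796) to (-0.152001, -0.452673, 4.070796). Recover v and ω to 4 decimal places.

v = 1.7500, ω = 1.0000

Δθ = 4.070796 − 1.570796 = 2.500000
ω = Δθ/dt = 2.500000/2.5 = 1.0000
R = Δx/(sin θ' − sin θ) = 1.7500
v = R·ω = 1.7500·1.0000 = 1.7500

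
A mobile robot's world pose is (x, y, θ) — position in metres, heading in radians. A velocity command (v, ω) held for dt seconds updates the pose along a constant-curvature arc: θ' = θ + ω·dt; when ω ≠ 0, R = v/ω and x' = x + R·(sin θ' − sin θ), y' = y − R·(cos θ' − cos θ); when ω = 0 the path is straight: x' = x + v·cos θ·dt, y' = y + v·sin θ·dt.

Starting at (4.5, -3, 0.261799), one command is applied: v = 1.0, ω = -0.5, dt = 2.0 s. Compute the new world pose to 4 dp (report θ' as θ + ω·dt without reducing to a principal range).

θ' = 0.2618 + -0.5·2.0 = -0.7382
R = v/ω = 1.0/-0.5 = -2.0000
x' = 4.5 + -2.0000·(sin -0.7382 − sin 0.2618) = 6.3636
y' = -3 − -2.0000·(cos -0.7382 − cos 0.2618) = -3.4525

(6.3636, -3.4525, -0.7382)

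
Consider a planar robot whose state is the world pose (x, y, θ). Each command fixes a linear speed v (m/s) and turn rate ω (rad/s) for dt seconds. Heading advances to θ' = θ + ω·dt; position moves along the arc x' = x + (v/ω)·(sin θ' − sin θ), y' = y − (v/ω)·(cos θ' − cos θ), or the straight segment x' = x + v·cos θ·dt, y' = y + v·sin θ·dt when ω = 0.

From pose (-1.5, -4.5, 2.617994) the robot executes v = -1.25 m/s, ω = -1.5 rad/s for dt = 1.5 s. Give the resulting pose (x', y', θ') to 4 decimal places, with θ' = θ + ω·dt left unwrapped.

(-1.6169, -5.9992, 0.3680)

θ' = 2.6180 + -1.5·1.5 = 0.3680
R = v/ω = -1.25/-1.5 = 0.8333
x' = -1.5 + 0.8333·(sin 0.3680 − sin 2.6180) = -1.6169
y' = -4.5 − 0.8333·(cos 0.3680 − cos 2.6180) = -5.9992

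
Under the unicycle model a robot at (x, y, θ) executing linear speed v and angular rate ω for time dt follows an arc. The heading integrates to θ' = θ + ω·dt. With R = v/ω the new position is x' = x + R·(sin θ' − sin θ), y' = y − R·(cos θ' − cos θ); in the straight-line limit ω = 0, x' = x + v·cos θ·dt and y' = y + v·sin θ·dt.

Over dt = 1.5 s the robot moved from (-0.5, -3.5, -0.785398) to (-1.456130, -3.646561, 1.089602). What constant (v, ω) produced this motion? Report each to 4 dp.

v = -0.7500, ω = 1.2500

Δθ = 1.089602 − -0.785398 = 1.875000
ω = Δθ/dt = 1.875000/1.5 = 1.2500
R = Δx/(sin θ' − sin θ) = -0.6000
v = R·ω = -0.6000·1.2500 = -0.7500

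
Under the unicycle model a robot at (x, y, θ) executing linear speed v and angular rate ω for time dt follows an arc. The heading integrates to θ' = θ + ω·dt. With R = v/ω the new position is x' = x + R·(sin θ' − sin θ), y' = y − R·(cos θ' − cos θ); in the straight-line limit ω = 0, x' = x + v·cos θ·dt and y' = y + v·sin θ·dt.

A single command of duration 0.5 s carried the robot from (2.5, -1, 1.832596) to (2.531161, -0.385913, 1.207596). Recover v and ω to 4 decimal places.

Δθ = 1.207596 − 1.832596 = -0.625000
ω = Δθ/dt = -0.625000/0.5 = -1.2500
R = −Δy/(cos θ' − cos θ) = -1.0000
v = R·ω = -1.0000·-1.2500 = 1.2500

v = 1.2500, ω = -1.2500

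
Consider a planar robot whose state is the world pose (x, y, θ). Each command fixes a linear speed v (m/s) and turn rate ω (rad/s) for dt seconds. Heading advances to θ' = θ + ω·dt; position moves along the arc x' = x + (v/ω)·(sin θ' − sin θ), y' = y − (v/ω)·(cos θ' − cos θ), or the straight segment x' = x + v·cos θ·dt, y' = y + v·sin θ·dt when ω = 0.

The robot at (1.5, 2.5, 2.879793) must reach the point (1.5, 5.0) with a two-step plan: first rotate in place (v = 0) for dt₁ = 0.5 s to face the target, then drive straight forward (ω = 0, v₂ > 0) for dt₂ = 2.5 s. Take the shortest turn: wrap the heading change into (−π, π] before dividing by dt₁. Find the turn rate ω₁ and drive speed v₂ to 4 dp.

heading to target = atan2(5−2.5, 1.5−1.5) = 1.5708
Δθ = wrap(1.5708 − 2.8798) = -1.3090; ω₁ = Δθ/dt₁ = -2.6180
distance = √((1.5−1.5)² + (5−2.5)²) = 2.5000; v₂ = distance/dt₂ = 1.0000

ω₁ = -2.6180, v₂ = 1.0000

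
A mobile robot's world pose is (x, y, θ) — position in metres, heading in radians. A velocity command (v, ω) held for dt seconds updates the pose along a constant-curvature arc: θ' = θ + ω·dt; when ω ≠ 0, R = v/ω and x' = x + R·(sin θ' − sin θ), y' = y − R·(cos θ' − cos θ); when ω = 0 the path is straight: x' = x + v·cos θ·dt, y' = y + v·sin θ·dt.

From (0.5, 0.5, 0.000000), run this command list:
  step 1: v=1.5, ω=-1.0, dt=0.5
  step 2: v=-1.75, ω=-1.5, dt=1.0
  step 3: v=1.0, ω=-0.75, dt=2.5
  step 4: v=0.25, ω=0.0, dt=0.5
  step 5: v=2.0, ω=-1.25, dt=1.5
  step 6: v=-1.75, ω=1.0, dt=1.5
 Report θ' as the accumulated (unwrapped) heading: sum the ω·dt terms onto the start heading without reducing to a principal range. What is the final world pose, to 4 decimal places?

(-1.8991, 1.7525, -4.2500)

step 1: θ'=-0.5000 (R=-1.5000) → pose (1.2191, 0.3164, -0.5000)
step 2: θ'=-2.0000 (R=1.1667) → pose (0.7176, 1.8257, -2.0000)
step 3: θ'=-3.8750 (R=-1.3333) → pose (-1.3873, 1.3901, -3.8750)
step 4: θ'=-3.8750 (straight) → pose (-1.4802, 1.4737, -3.8750)
step 5: θ'=-5.7500 (R=-1.6000) → pose (-1.2224, 4.0403, -5.7500)
step 6: θ'=-4.2500 (R=-1.7500) → pose (-1.8991, 1.7525, -4.2500)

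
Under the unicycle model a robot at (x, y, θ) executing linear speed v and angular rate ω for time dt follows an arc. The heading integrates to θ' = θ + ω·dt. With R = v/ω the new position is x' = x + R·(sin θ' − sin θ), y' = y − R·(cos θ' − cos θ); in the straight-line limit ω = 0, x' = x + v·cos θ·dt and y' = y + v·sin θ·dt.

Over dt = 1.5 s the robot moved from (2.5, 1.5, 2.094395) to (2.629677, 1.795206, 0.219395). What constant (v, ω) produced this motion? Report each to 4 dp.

Δθ = 0.219395 − 2.094395 = -1.875000
ω = Δθ/dt = -1.875000/1.5 = -1.2500
R = −Δy/(cos θ' − cos θ) = -0.2000
v = R·ω = -0.2000·-1.2500 = 0.2500

v = 0.2500, ω = -1.2500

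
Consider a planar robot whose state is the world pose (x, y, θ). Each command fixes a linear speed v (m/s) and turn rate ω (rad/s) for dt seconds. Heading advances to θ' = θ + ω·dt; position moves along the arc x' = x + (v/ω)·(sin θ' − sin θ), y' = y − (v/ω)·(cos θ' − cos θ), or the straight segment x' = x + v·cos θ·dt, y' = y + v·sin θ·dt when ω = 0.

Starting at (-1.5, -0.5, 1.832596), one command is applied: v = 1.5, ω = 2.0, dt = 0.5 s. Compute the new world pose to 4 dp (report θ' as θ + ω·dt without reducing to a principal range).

θ' = 1.8326 + 2.0·0.5 = 2.8326
R = v/ω = 1.5/2.0 = 0.7500
x' = -1.5 + 0.7500·(sin 2.8326 − sin 1.8326) = -1.9964
y' = -0.5 − 0.7500·(cos 2.8326 − cos 1.8326) = 0.0204

(-1.9964, 0.0204, 2.8326)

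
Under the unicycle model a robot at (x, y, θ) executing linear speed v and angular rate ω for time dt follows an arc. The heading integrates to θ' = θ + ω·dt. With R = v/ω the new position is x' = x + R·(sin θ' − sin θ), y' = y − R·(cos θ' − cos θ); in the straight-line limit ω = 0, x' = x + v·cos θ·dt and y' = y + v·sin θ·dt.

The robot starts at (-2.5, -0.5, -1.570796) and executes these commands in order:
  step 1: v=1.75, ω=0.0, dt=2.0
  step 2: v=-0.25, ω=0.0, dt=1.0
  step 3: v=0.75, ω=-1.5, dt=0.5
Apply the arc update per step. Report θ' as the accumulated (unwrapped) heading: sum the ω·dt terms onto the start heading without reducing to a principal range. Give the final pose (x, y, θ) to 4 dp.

step 1: θ'=-1.5708 (straight) → pose (-2.5000, -4.0000, -1.5708)
step 2: θ'=-1.5708 (straight) → pose (-2.5000, -3.7500, -1.5708)
step 3: θ'=-2.3208 (R=-0.5000) → pose (-2.6342, -4.0908, -2.3208)

(-2.6342, -4.0908, -2.3208)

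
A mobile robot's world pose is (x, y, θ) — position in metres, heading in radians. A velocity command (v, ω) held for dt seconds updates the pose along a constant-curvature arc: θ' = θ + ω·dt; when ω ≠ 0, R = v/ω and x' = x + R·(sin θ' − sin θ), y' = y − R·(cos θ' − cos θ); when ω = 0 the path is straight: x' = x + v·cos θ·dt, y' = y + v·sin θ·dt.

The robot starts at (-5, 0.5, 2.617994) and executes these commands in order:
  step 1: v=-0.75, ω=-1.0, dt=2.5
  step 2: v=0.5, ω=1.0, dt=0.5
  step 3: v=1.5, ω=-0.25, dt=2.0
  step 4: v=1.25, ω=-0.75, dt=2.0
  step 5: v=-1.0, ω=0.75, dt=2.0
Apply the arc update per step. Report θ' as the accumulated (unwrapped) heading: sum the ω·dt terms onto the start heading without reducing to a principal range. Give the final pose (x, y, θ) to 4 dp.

(-1.9191, -0.0057, 0.1180)

step 1: θ'=0.1180 (R=0.7500) → pose (-5.2867, -0.8943, 0.1180)
step 2: θ'=0.6180 (R=0.5000) → pose (-5.0559, -0.8053, 0.6180)
step 3: θ'=0.1180 (R=-6.0000) → pose (-2.2858, 0.2627, 0.1180)
step 4: θ'=-1.3820 (R=-1.6667) → pose (-0.4525, -1.0796, -1.3820)
step 5: θ'=0.1180 (R=-1.3333) → pose (-1.9191, -0.0057, 0.1180)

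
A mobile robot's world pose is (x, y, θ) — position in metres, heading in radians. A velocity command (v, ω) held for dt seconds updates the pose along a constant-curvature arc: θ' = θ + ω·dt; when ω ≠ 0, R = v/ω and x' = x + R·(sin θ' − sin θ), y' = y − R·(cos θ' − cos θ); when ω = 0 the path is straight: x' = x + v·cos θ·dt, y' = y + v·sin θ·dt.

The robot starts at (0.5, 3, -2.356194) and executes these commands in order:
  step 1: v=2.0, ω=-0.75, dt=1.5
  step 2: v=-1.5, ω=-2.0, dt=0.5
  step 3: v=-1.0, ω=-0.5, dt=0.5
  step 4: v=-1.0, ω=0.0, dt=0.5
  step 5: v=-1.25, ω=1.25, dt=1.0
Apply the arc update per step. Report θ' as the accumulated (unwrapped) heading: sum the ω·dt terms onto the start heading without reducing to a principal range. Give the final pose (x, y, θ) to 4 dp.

step 1: θ'=-3.4812 (R=-2.6667) → pose (-2.2739, 2.3713, -3.4812)
step 2: θ'=-4.4812 (R=0.7500) → pose (-1.7937, 1.8359, -4.4812)
step 3: θ'=-4.7312 (R=2.0000) → pose (-1.7408, 1.3401, -4.7312)
step 4: θ'=-4.7312 (straight) → pose (-1.7502, 0.8401, -4.7312)
step 5: θ'=-3.4812 (R=-1.0000) → pose (-1.0835, -0.1216, -3.4812)

(-1.0835, -0.1216, -3.4812)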